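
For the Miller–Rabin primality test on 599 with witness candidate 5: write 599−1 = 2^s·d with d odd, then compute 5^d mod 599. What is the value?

1

599 − 1 = 598 = 2^1 · 299, so d = 299.
5^1 ≡ 5 (mod 599)
5^2 ≡ 5^2 = 25 ≡ 25 (mod 599)
5^4 ≡ 25^2 = 625 ≡ 26 (mod 599)
5^8 ≡ 26^2 = 676 ≡ 77 (mod 599)
5^16 ≡ 77^2 = 5929 ≡ 538 (mod 599)
5^32 ≡ 538^2 = 289444 ≡ 127 (mod 599)
5^64 ≡ 127^2 = 16129 ≡ 555 (mod 599)
5^128 ≡ 555^2 = 308025 ≡ 139 (mod 599)
5^256 ≡ 139^2 = 19321 ≡ 153 (mod 599)
299 = 256 + 32 + 8 + 2 + 1 in binary powers of 2.
So 5^299 ≡ 153 · 127 · 77 · 25 · 5 ≡ 1 (mod 599).
Since 5^d ≡ 1 (mod 599), base 5 does not prove 599 composite.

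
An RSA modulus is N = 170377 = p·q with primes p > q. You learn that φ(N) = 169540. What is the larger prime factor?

φ(n) = (p−1)(q−1) = n − (p+q) + 1, so p + q = 170377 − 169540 + 1 = 838.
p and q are the roots of t² − 838t + 170377 = 0.
Discriminant: 838² − 4·170377 = 702244 − 681508 = 20736; √20736 = 144.
q = (838 − 144)/2 = 347, p = (838 + 144)/2 = 491.
Check: 347 · 491 = 170377.

491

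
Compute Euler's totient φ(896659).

866880

Factor: 896659 = 71 · 73 · 173.
φ(896659) = (71−1) · (73−1) · (173−1) = 70 · 72 · 172 = 866880.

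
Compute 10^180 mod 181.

10^1 ≡ 10 (mod 181)
10^2 ≡ 10^2 = 100 ≡ 100 (mod 181)
10^4 ≡ 100^2 = 10000 ≡ 45 (mod 181)
10^8 ≡ 45^2 = 2025 ≡ 34 (mod 181)
10^16 ≡ 34^2 = 1156 ≡ 70 (mod 181)
10^32 ≡ 70^2 = 4900 ≡ 13 (mod 181)
10^64 ≡ 13^2 = 169 ≡ 169 (mod 181)
10^128 ≡ 169^2 = 28561 ≡ 144 (mod 181)
180 = 128 + 32 + 16 + 4 in binary powers of 2.
So 10^180 ≡ 144 · 13 · 70 · 45 ≡ 1 (mod 181).
Since the result is 1, base 10 gives no evidence that 181 is composite.

1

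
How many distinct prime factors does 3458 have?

4

3458 = 2 · 1729
1729 = 7 · 247
247 = 13 · 19
3458 = 2 · 7 · 13 · 19, which has 4 distinct prime factors.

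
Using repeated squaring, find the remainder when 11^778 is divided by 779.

144

11^1 ≡ 11 (mod 779)
11^2 ≡ 11^2 = 121 ≡ 121 (mod 779)
11^4 ≡ 121^2 = 14641 ≡ 619 (mod 779)
11^8 ≡ 619^2 = 383161 ≡ 672 (mod 779)
11^16 ≡ 672^2 = 451584 ≡ 543 (mod 779)
11^32 ≡ 543^2 = 294849 ≡ 387 (mod 779)
11^64 ≡ 387^2 = 149769 ≡ 201 (mod 779)
11^128 ≡ 201^2 = 40401 ≡ 672 (mod 779)
11^256 ≡ 672^2 = 451584 ≡ 543 (mod 779)
11^512 ≡ 543^2 = 294849 ≡ 387 (mod 779)
778 = 512 + 256 + 8 + 2 in binary powers of 2.
So 11^778 ≡ 387 · 543 · 672 · 121 ≡ 144 (mod 779).
Since 144 ≠ 1, base 11 is a Fermat witness: 779 is composite.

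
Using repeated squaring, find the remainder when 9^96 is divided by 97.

1

9^1 ≡ 9 (mod 97)
9^2 ≡ 9^2 = 81 ≡ 81 (mod 97)
9^4 ≡ 81^2 = 6561 ≡ 62 (mod 97)
9^8 ≡ 62^2 = 3844 ≡ 61 (mod 97)
9^16 ≡ 61^2 = 3721 ≡ 35 (mod 97)
9^32 ≡ 35^2 = 1225 ≡ 61 (mod 97)
9^64 ≡ 61^2 = 3721 ≡ 35 (mod 97)
96 = 64 + 32 in binary powers of 2.
So 9^96 ≡ 35 · 61 ≡ 1 (mod 97).
Since the result is 1, base 9 gives no evidence that 97 is composite.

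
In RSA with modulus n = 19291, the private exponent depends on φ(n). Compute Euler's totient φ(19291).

Factor: 19291 = 101 · 191.
φ(19291) = (101−1) · (191−1) = 100 · 190 = 19000.

19000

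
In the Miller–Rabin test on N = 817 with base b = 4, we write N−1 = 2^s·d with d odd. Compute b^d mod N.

790

817 − 1 = 816 = 2^4 · 51, so d = 51.
4^1 ≡ 4 (mod 817)
4^2 ≡ 4^2 = 16 ≡ 16 (mod 817)
4^4 ≡ 16^2 = 256 ≡ 256 (mod 817)
4^8 ≡ 256^2 = 65536 ≡ 176 (mod 817)
4^16 ≡ 176^2 = 30976 ≡ 747 (mod 817)
4^32 ≡ 747^2 = 558009 ≡ 815 (mod 817)
51 = 32 + 16 + 2 + 1 in binary powers of 2.
So 4^51 ≡ 815 · 747 · 16 · 4 ≡ 790 (mod 817).
Squaring chain: 790 → 729 → 391 → 102; never reaches −1, so base 4 is a Miller–Rabin witness that 817 is composite.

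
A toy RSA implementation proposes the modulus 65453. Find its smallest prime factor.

65453 is odd.
Digit sum 23, not divisible by 3.
Ends in 3: not divisible by 5.
7: 65453 = 7·9350 + 3
11: 65453 = 11·5950 + 3
13: 65453 = 13·5034 + 11
17: 65453 = 17·3850 + 3
19: 65453 = 19·3444 + 17
23: 65453 = 23·2845 + 18
29: 65453 = 29·2257

29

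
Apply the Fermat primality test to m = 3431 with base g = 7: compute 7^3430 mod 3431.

7^1 ≡ 7 (mod 3431)
7^2 ≡ 7^2 = 49 ≡ 49 (mod 3431)
7^4 ≡ 49^2 = 2401 ≡ 2401 (mod 3431)
7^8 ≡ 2401^2 = 5764801 ≡ 721 (mod 3431)
7^16 ≡ 721^2 = 519841 ≡ 1760 (mod 3431)
7^32 ≡ 1760^2 = 3097600 ≡ 2838 (mod 3431)
7^64 ≡ 2838^2 = 8054244 ≡ 1687 (mod 3431)
7^128 ≡ 1687^2 = 2845969 ≡ 1670 (mod 3431)
7^256 ≡ 1670^2 = 2788900 ≡ 2928 (mod 3431)
7^512 ≡ 2928^2 = 8573184 ≡ 2546 (mod 3431)
7^1024 ≡ 2546^2 = 6482116 ≡ 957 (mod 3431)
7^2048 ≡ 957^2 = 915849 ≡ 3203 (mod 3431)
3430 = 2048 + 1024 + 256 + 64 + 32 + 4 + 2 in binary powers of 2.
So 7^3430 ≡ 3203 · 957 · 2928 · 1687 · 2838 · 2401 · 49 ≡ 3069 (mod 3431).
Since 3069 ≠ 1, base 7 is a Fermat witness: 3431 is composite.

3069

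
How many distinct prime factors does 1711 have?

2

1711 = 29 · 59
1711 = 29 · 59, which has 2 distinct prime factors.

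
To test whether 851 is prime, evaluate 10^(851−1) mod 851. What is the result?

10^1 ≡ 10 (mod 851)
10^2 ≡ 10^2 = 100 ≡ 100 (mod 851)
10^4 ≡ 100^2 = 10000 ≡ 639 (mod 851)
10^8 ≡ 639^2 = 408321 ≡ 692 (mod 851)
10^16 ≡ 692^2 = 478864 ≡ 602 (mod 851)
10^32 ≡ 602^2 = 362404 ≡ 729 (mod 851)
10^64 ≡ 729^2 = 531441 ≡ 417 (mod 851)
10^128 ≡ 417^2 = 173889 ≡ 285 (mod 851)
10^256 ≡ 285^2 = 81225 ≡ 380 (mod 851)
10^512 ≡ 380^2 = 144400 ≡ 581 (mod 851)
850 = 512 + 256 + 64 + 16 + 2 in binary powers of 2.
So 10^850 ≡ 581 · 380 · 417 · 602 · 100 ≡ 380 (mod 851).
Since 380 ≠ 1, base 10 is a Fermat witness: 851 is composite.

380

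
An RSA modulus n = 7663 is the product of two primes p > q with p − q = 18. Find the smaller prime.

Since p = q + 18, we have 7663 = q(q + 18), so q² + 18q − 7663 = 0.
Discriminant: 18² + 4·7663 = 324 + 30652 = 30976; √30976 = 176.
q = (−18 + 176)/2 = 79, and p = q + 18 = 97.
Check: 79 · 97 = 7663.

79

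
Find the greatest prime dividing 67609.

67609 = 17 · 3977
3977 = 41 · 97
97 is prime.
So 67609 = 17 · 41 · 97; the largest prime factor is 97.

97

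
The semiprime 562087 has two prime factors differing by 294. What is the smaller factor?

Since p = q + 294, we have 562087 = q(q + 294), so q² + 294q − 562087 = 0.
Discriminant: 294² + 4·562087 = 86436 + 2248348 = 2334784; √2334784 = 1528.
q = (−294 + 1528)/2 = 617, and p = q + 294 = 911.
Check: 617 · 911 = 562087.

617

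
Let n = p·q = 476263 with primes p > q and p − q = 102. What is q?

641

Since p = q + 102, we have 476263 = q(q + 102), so q² + 102q − 476263 = 0.
Discriminant: 102² + 4·476263 = 10404 + 1905052 = 1915456; √1915456 = 1384.
q = (−102 + 1384)/2 = 641, and p = q + 102 = 743.
Check: 641 · 743 = 476263.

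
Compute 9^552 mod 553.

8

9^1 ≡ 9 (mod 553)
9^2 ≡ 9^2 = 81 ≡ 81 (mod 553)
9^4 ≡ 81^2 = 6561 ≡ 478 (mod 553)
9^8 ≡ 478^2 = 228484 ≡ 95 (mod 553)
9^16 ≡ 95^2 = 9025 ≡ 177 (mod 553)
9^32 ≡ 177^2 = 31329 ≡ 361 (mod 553)
9^64 ≡ 361^2 = 130321 ≡ 366 (mod 553)
9^128 ≡ 366^2 = 133956 ≡ 130 (mod 553)
9^256 ≡ 130^2 = 16900 ≡ 310 (mod 553)
9^512 ≡ 310^2 = 96100 ≡ 431 (mod 553)
552 = 512 + 32 + 8 in binary powers of 2.
So 9^552 ≡ 431 · 361 · 95 ≡ 8 (mod 553).
Since 8 ≠ 1, base 9 is a Fermat witness: 553 is composite.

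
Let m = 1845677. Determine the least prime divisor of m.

1845677 is odd.
Digit sum 38, not divisible by 3.
Ends in 7: not divisible by 5.
7: 1845677 = 7·263668 + 1
11: 1845677 = 11·167788 + 9
13: 1845677 = 13·141975 + 2
17: 1845677 = 17·108569 + 4
19: 1845677 = 19·97140 + 17
23: 1845677 = 23·80246 + 19
29: 1845677 = 29·63644 + 1
31: 1845677 = 31·59537 + 30
37: 1845677 = 37·49883 + 6
41: 1845677 = 41·45016 + 21
43: 1845677 = 43·42922 + 31
47: 1845677 = 47·39269 + 34
53: 1845677 = 53·34824 + 5
59: 1845677 = 59·31282 + 39
61: 1845677 = 61·30257

61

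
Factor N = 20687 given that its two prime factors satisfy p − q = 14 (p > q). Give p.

Since p = q + 14, we have 20687 = q(q + 14), so q² + 14q − 20687 = 0.
Discriminant: 14² + 4·20687 = 196 + 82748 = 82944; √82944 = 288.
q = (−14 + 288)/2 = 137, and p = q + 14 = 151.
Check: 137 · 151 = 20687.

151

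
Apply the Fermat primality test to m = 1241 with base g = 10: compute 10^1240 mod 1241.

220

10^1 ≡ 10 (mod 1241)
10^2 ≡ 10^2 = 100 ≡ 100 (mod 1241)
10^4 ≡ 100^2 = 10000 ≡ 72 (mod 1241)
10^8 ≡ 72^2 = 5184 ≡ 220 (mod 1241)
10^16 ≡ 220^2 = 48400 ≡ 1 (mod 1241)
10^32 ≡ 1^2 = 1 ≡ 1 (mod 1241)
10^64 ≡ 1^2 = 1 ≡ 1 (mod 1241)
10^128 ≡ 1^2 = 1 ≡ 1 (mod 1241)
10^256 ≡ 1^2 = 1 ≡ 1 (mod 1241)
10^512 ≡ 1^2 = 1 ≡ 1 (mod 1241)
10^1024 ≡ 1^2 = 1 ≡ 1 (mod 1241)
1240 = 1024 + 128 + 64 + 16 + 8 in binary powers of 2.
So 10^1240 ≡ 1 · 1 · 1 · 1 · 220 ≡ 220 (mod 1241).
Since 220 ≠ 1, base 10 is a Fermat witness: 1241 is composite.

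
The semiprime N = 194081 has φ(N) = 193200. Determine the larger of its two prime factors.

φ(n) = (p−1)(q−1) = n − (p+q) + 1, so p + q = 194081 − 193200 + 1 = 882.
p and q are the roots of t² − 882t + 194081 = 0.
Discriminant: 882² − 4·194081 = 777924 − 776324 = 1600; √1600 = 40.
q = (882 − 40)/2 = 421, p = (882 + 40)/2 = 461.
Check: 421 · 461 = 194081.

461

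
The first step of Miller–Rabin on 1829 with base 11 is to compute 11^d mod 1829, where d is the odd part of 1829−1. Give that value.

1829 − 1 = 1828 = 2^2 · 457, so d = 457.
11^1 ≡ 11 (mod 1829)
11^2 ≡ 11^2 = 121 ≡ 121 (mod 1829)
11^4 ≡ 121^2 = 14641 ≡ 9 (mod 1829)
11^8 ≡ 9^2 = 81 ≡ 81 (mod 1829)
11^16 ≡ 81^2 = 6561 ≡ 1074 (mod 1829)
11^32 ≡ 1074^2 = 1153476 ≡ 1206 (mod 1829)
11^64 ≡ 1206^2 = 1454436 ≡ 381 (mod 1829)
11^128 ≡ 381^2 = 145161 ≡ 670 (mod 1829)
11^256 ≡ 670^2 = 448900 ≡ 795 (mod 1829)
457 = 256 + 128 + 64 + 8 + 1 in binary powers of 2.
So 11^457 ≡ 795 · 670 · 381 · 81 · 11 ≡ 974 (mod 1829).
Squaring chain: 974 → 1254; never reaches −1, so base 11 is a Miller–Rabin witness that 1829 is composite.

974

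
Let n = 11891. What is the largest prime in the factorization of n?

11891 = 11 · 1081
1081 = 23 · 47
47 is prime.
So 11891 = 11 · 23 · 47; the largest prime factor is 47.

47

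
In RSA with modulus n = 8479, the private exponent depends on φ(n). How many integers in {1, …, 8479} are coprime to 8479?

Factor: 8479 = 61 · 139.
φ(8479) = (61−1) · (139−1) = 60 · 138 = 8280.

8280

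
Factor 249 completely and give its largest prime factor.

249 = 3 · 83
83 is prime.
So 249 = 3 · 83; the largest prime factor is 83.

83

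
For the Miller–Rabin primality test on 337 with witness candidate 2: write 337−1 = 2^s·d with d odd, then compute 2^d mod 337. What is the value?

1

337 − 1 = 336 = 2^4 · 21, so d = 21.
2^1 ≡ 2 (mod 337)
2^2 ≡ 2^2 = 4 ≡ 4 (mod 337)
2^4 ≡ 4^2 = 16 ≡ 16 (mod 337)
2^8 ≡ 16^2 = 256 ≡ 256 (mod 337)
2^16 ≡ 256^2 = 65536 ≡ 158 (mod 337)
21 = 16 + 4 + 1 in binary powers of 2.
So 2^21 ≡ 158 · 16 · 2 ≡ 1 (mod 337).
Since 2^d ≡ 1 (mod 337), base 2 does not prove 337 composite.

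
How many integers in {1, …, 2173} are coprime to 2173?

Factor: 2173 = 41 · 53.
φ(2173) = (41−1) · (53−1) = 40 · 52 = 2080.

2080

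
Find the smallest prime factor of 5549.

31

5549 is odd.
Digit sum 23, not divisible by 3.
Ends in 9: not divisible by 5.
7: 5549 = 7·792 + 5
11: 5549 = 11·504 + 5
13: 5549 = 13·426 + 11
17: 5549 = 17·326 + 7
19: 5549 = 19·292 + 1
23: 5549 = 23·241 + 6
29: 5549 = 29·191 + 10
31: 5549 = 31·179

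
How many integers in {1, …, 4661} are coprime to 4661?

4524

Factor: 4661 = 59 · 79.
φ(4661) = (59−1) · (79−1) = 58 · 78 = 4524.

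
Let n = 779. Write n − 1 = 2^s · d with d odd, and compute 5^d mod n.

779 − 1 = 778 = 2^1 · 389, so d = 389.
5^1 ≡ 5 (mod 779)
5^2 ≡ 5^2 = 25 ≡ 25 (mod 779)
5^4 ≡ 25^2 = 625 ≡ 625 (mod 779)
5^8 ≡ 625^2 = 390625 ≡ 346 (mod 779)
5^16 ≡ 346^2 = 119716 ≡ 529 (mod 779)
5^32 ≡ 529^2 = 279841 ≡ 180 (mod 779)
5^64 ≡ 180^2 = 32400 ≡ 461 (mod 779)
5^128 ≡ 461^2 = 212521 ≡ 633 (mod 779)
5^256 ≡ 633^2 = 400689 ≡ 283 (mod 779)
389 = 256 + 128 + 4 + 1 in binary powers of 2.
So 5^389 ≡ 283 · 633 · 625 · 5 ≡ 500 (mod 779).
Squaring chain: 500; never reaches −1, so base 5 is a Miller–Rabin witness that 779 is composite.

500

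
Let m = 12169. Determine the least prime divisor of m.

12169 is odd.
Digit sum 19, not divisible by 3.
Ends in 9: not divisible by 5.
7: 12169 = 7·1738 + 3
11: 12169 = 11·1106 + 3
13: 12169 = 13·936 + 1
17: 12169 = 17·715 + 14
19: 12169 = 19·640 + 9
23: 12169 = 23·529 + 2
29: 12169 = 29·419 + 18
31: 12169 = 31·392 + 17
37: 12169 = 37·328 + 33
41: 12169 = 41·296 + 33
43: 12169 = 43·283

43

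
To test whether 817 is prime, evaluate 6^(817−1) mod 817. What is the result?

87

6^1 ≡ 6 (mod 817)
6^2 ≡ 6^2 = 36 ≡ 36 (mod 817)
6^4 ≡ 36^2 = 1296 ≡ 479 (mod 817)
6^8 ≡ 479^2 = 229441 ≡ 681 (mod 817)
6^16 ≡ 681^2 = 463761 ≡ 522 (mod 817)
6^32 ≡ 522^2 = 272484 ≡ 423 (mod 817)
6^64 ≡ 423^2 = 178929 ≡ 6 (mod 817)
6^128 ≡ 6^2 = 36 ≡ 36 (mod 817)
6^256 ≡ 36^2 = 1296 ≡ 479 (mod 817)
6^512 ≡ 479^2 = 229441 ≡ 681 (mod 817)
816 = 512 + 256 + 32 + 16 in binary powers of 2.
So 6^816 ≡ 681 · 479 · 423 · 522 ≡ 87 (mod 817).
Since 87 ≠ 1, base 6 is a Fermat witness: 817 is composite.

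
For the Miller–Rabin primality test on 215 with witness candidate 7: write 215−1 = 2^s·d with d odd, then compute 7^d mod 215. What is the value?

123

215 − 1 = 214 = 2^1 · 107, so d = 107.
7^1 ≡ 7 (mod 215)
7^2 ≡ 7^2 = 49 ≡ 49 (mod 215)
7^4 ≡ 49^2 = 2401 ≡ 36 (mod 215)
7^8 ≡ 36^2 = 1296 ≡ 6 (mod 215)
7^16 ≡ 6^2 = 36 ≡ 36 (mod 215)
7^32 ≡ 36^2 = 1296 ≡ 6 (mod 215)
7^64 ≡ 6^2 = 36 ≡ 36 (mod 215)
107 = 64 + 32 + 8 + 2 + 1 in binary powers of 2.
So 7^107 ≡ 36 · 6 · 6 · 49 · 7 ≡ 123 (mod 215).
Squaring chain: 123; never reaches −1, so base 7 is a Miller–Rabin witness that 215 is composite.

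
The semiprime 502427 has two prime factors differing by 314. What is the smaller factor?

Since p = q + 314, we have 502427 = q(q + 314), so q² + 314q − 502427 = 0.
Discriminant: 314² + 4·502427 = 98596 + 2009708 = 2108304; √2108304 = 1452.
q = (−314 + 1452)/2 = 569, and p = q + 314 = 883.
Check: 569 · 883 = 502427.

569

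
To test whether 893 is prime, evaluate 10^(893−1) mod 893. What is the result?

10^1 ≡ 10 (mod 893)
10^2 ≡ 10^2 = 100 ≡ 100 (mod 893)
10^4 ≡ 100^2 = 10000 ≡ 177 (mod 893)
10^8 ≡ 177^2 = 31329 ≡ 74 (mod 893)
10^16 ≡ 74^2 = 5476 ≡ 118 (mod 893)
10^32 ≡ 118^2 = 13924 ≡ 529 (mod 893)
10^64 ≡ 529^2 = 279841 ≡ 332 (mod 893)
10^128 ≡ 332^2 = 110224 ≡ 385 (mod 893)
10^256 ≡ 385^2 = 148225 ≡ 880 (mod 893)
10^512 ≡ 880^2 = 774400 ≡ 169 (mod 893)
892 = 512 + 256 + 64 + 32 + 16 + 8 + 4 in binary powers of 2.
So 10^892 ≡ 169 · 880 · 332 · 529 · 118 · 74 · 177 ≡ 332 (mod 893).
Since 332 ≠ 1, base 10 is a Fermat witness: 893 is composite.

332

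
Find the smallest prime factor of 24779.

24779 is odd.
Digit sum 29, not divisible by 3.
Ends in 9: not divisible by 5.
7: 24779 = 7·3539 + 6
11: 24779 = 11·2252 + 7
13: 24779 = 13·1906 + 1
17: 24779 = 17·1457 + 10
19: 24779 = 19·1304 + 3
23: 24779 = 23·1077 + 8
29: 24779 = 29·854 + 13
31: 24779 = 31·799 + 10
37: 24779 = 37·669 + 26
41: 24779 = 41·604 + 15
43: 24779 = 43·576 + 11
47: 24779 = 47·527 + 10
53: 24779 = 53·467 + 28
59: 24779 = 59·419 + 58
61: 24779 = 61·406 + 13
67: 24779 = 67·369 + 56
71: 24779 = 71·349

71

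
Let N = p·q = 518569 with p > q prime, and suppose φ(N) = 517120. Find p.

809

φ(n) = (p−1)(q−1) = n − (p+q) + 1, so p + q = 518569 − 517120 + 1 = 1450.
p and q are the roots of t² − 1450t + 518569 = 0.
Discriminant: 1450² − 4·518569 = 2102500 − 2074276 = 28224; √28224 = 168.
q = (1450 − 168)/2 = 641, p = (1450 + 168)/2 = 809.
Check: 641 · 809 = 518569.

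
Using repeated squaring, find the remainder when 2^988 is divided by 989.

2^1 ≡ 2 (mod 989)
2^2 ≡ 2^2 = 4 ≡ 4 (mod 989)
2^4 ≡ 4^2 = 16 ≡ 16 (mod 989)
2^8 ≡ 16^2 = 256 ≡ 256 (mod 989)
2^16 ≡ 256^2 = 65536 ≡ 262 (mod 989)
2^32 ≡ 262^2 = 68644 ≡ 403 (mod 989)
2^64 ≡ 403^2 = 162409 ≡ 213 (mod 989)
2^128 ≡ 213^2 = 45369 ≡ 864 (mod 989)
2^256 ≡ 864^2 = 746496 ≡ 790 (mod 989)
2^512 ≡ 790^2 = 624100 ≡ 41 (mod 989)
988 = 512 + 256 + 128 + 64 + 16 + 8 + 4 in binary powers of 2.
So 2^988 ≡ 41 · 790 · 864 · 213 · 262 · 256 · 16 ≡ 213 (mod 989).
Since 213 ≠ 1, base 2 is a Fermat witness: 989 is composite.

213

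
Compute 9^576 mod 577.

9^1 ≡ 9 (mod 577)
9^2 ≡ 9^2 = 81 ≡ 81 (mod 577)
9^4 ≡ 81^2 = 6561 ≡ 214 (mod 577)
9^8 ≡ 214^2 = 45796 ≡ 213 (mod 577)
9^16 ≡ 213^2 = 45369 ≡ 363 (mod 577)
9^32 ≡ 363^2 = 131769 ≡ 213 (mod 577)
9^64 ≡ 213^2 = 45369 ≡ 363 (mod 577)
9^128 ≡ 363^2 = 131769 ≡ 213 (mod 577)
9^256 ≡ 213^2 = 45369 ≡ 363 (mod 577)
9^512 ≡ 363^2 = 131769 ≡ 213 (mod 577)
576 = 512 + 64 in binary powers of 2.
So 9^576 ≡ 213 · 363 ≡ 1 (mod 577).
Since the result is 1, base 9 gives no evidence that 577 is composite.

1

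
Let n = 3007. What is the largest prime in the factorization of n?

97

3007 = 31 · 97
97 is prime.
So 3007 = 31 · 97; the largest prime factor is 97.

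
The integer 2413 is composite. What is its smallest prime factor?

19

2413 is odd.
Digit sum 10, not divisible by 3.
Ends in 3: not divisible by 5.
7: 2413 = 7·344 + 5
11: 2413 = 11·219 + 4
13: 2413 = 13·185 + 8
17: 2413 = 17·141 + 16
19: 2413 = 19·127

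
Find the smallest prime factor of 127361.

127361 is odd.
Digit sum 20, not divisible by 3.
Ends in 1: not divisible by 5.
7: 127361 = 7·18194 + 3
11: 127361 = 11·11578 + 3
13: 127361 = 13·9797

13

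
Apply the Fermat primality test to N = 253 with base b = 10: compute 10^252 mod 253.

10^1 ≡ 10 (mod 253)
10^2 ≡ 10^2 = 100 ≡ 100 (mod 253)
10^4 ≡ 100^2 = 10000 ≡ 133 (mod 253)
10^8 ≡ 133^2 = 17689 ≡ 232 (mod 253)
10^16 ≡ 232^2 = 53824 ≡ 188 (mod 253)
10^32 ≡ 188^2 = 35344 ≡ 177 (mod 253)
10^64 ≡ 177^2 = 31329 ≡ 210 (mod 253)
10^128 ≡ 210^2 = 44100 ≡ 78 (mod 253)
252 = 128 + 64 + 32 + 16 + 8 + 4 in binary powers of 2.
So 10^252 ≡ 78 · 210 · 177 · 188 · 232 · 133 ≡ 177 (mod 253).
Since 177 ≠ 1, base 10 is a Fermat witness: 253 is composite.

177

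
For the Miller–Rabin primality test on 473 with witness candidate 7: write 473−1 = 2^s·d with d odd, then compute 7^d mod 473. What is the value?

338

473 − 1 = 472 = 2^3 · 59, so d = 59.
7^1 ≡ 7 (mod 473)
7^2 ≡ 7^2 = 49 ≡ 49 (mod 473)
7^4 ≡ 49^2 = 2401 ≡ 36 (mod 473)
7^8 ≡ 36^2 = 1296 ≡ 350 (mod 473)
7^16 ≡ 350^2 = 122500 ≡ 466 (mod 473)
7^32 ≡ 466^2 = 217156 ≡ 49 (mod 473)
59 = 32 + 16 + 8 + 2 + 1 in binary powers of 2.
So 7^59 ≡ 49 · 466 · 350 · 49 · 7 ≡ 338 (mod 473).
Squaring chain: 338 → 251 → 92; never reaches −1, so base 7 is a Miller–Rabin witness that 473 is composite.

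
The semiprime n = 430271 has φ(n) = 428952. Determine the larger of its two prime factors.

φ(n) = (p−1)(q−1) = n − (p+q) + 1, so p + q = 430271 − 428952 + 1 = 1320.
p and q are the roots of t² − 1320t + 430271 = 0.
Discriminant: 1320² − 4·430271 = 1742400 − 1721084 = 21316; √21316 = 146.
q = (1320 − 146)/2 = 587, p = (1320 + 146)/2 = 733.
Check: 587 · 733 = 430271.

733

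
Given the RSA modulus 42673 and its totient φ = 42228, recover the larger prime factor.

307

φ(n) = (p−1)(q−1) = n − (p+q) + 1, so p + q = 42673 − 42228 + 1 = 446.
p and q are the roots of t² − 446t + 42673 = 0.
Discriminant: 446² − 4·42673 = 198916 − 170692 = 28224; √28224 = 168.
q = (446 − 168)/2 = 139, p = (446 + 168)/2 = 307.
Check: 139 · 307 = 42673.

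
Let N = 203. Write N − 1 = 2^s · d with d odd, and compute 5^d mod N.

203 − 1 = 202 = 2^1 · 101, so d = 101.
5^1 ≡ 5 (mod 203)
5^2 ≡ 5^2 = 25 ≡ 25 (mod 203)
5^4 ≡ 25^2 = 625 ≡ 16 (mod 203)
5^8 ≡ 16^2 = 256 ≡ 53 (mod 203)
5^16 ≡ 53^2 = 2809 ≡ 170 (mod 203)
5^32 ≡ 170^2 = 28900 ≡ 74 (mod 203)
5^64 ≡ 74^2 = 5476 ≡ 198 (mod 203)
101 = 64 + 32 + 4 + 1 in binary powers of 2.
So 5^101 ≡ 198 · 74 · 16 · 5 ≡ 38 (mod 203).
Squaring chain: 38; never reaches −1, so base 5 is a Miller–Rabin witness that 203 is composite.

38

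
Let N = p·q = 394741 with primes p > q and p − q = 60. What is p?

659

Since p = q + 60, we have 394741 = q(q + 60), so q² + 60q − 394741 = 0.
Discriminant: 60² + 4·394741 = 3600 + 1578964 = 1582564; √1582564 = 1258.
q = (−60 + 1258)/2 = 599, and p = q + 60 = 659.
Check: 599 · 659 = 394741.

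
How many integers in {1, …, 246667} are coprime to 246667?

233280

Factor: 246667 = 31 · 73 · 109.
φ(246667) = (31−1) · (73−1) · (109−1) = 30 · 72 · 108 = 233280.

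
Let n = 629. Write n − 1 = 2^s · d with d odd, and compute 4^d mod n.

225

629 − 1 = 628 = 2^2 · 157, so d = 157.
4^1 ≡ 4 (mod 629)
4^2 ≡ 4^2 = 16 ≡ 16 (mod 629)
4^4 ≡ 16^2 = 256 ≡ 256 (mod 629)
4^8 ≡ 256^2 = 65536 ≡ 120 (mod 629)
4^16 ≡ 120^2 = 14400 ≡ 562 (mod 629)
4^32 ≡ 562^2 = 315844 ≡ 86 (mod 629)
4^64 ≡ 86^2 = 7396 ≡ 477 (mod 629)
4^128 ≡ 477^2 = 227529 ≡ 460 (mod 629)
157 = 128 + 16 + 8 + 4 + 1 in binary powers of 2.
So 4^157 ≡ 460 · 562 · 120 · 256 · 4 ≡ 225 (mod 629).
Squaring chain: 225 → 305; never reaches −1, so base 4 is a Miller–Rabin witness that 629 is composite.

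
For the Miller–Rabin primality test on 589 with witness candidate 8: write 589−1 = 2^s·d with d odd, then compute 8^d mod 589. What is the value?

436

589 − 1 = 588 = 2^2 · 147, so d = 147.
8^1 ≡ 8 (mod 589)
8^2 ≡ 8^2 = 64 ≡ 64 (mod 589)
8^4 ≡ 64^2 = 4096 ≡ 562 (mod 589)
8^8 ≡ 562^2 = 315844 ≡ 140 (mod 589)
8^16 ≡ 140^2 = 19600 ≡ 163 (mod 589)
8^32 ≡ 163^2 = 26569 ≡ 64 (mod 589)
8^64 ≡ 64^2 = 4096 ≡ 562 (mod 589)
8^128 ≡ 562^2 = 315844 ≡ 140 (mod 589)
147 = 128 + 16 + 2 + 1 in binary powers of 2.
So 8^147 ≡ 140 · 163 · 64 · 8 ≡ 436 (mod 589).
Squaring chain: 436 → 438; never reaches −1, so base 8 is a Miller–Rabin witness that 589 is composite.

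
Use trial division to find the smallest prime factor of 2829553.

73

2829553 is odd.
Digit sum 34, not divisible by 3.
Ends in 3: not divisible by 5.
7: 2829553 = 7·404221 + 6
11: 2829553 = 11·257232 + 1
13: 2829553 = 13·217657 + 12
17: 2829553 = 17·166444 + 5
19: 2829553 = 19·148923 + 16
23: 2829553 = 23·123024 + 1
29: 2829553 = 29·97570 + 23
31: 2829553 = 31·91275 + 28
37: 2829553 = 37·76474 + 15
41: 2829553 = 41·69013 + 20
43: 2829553 = 43·65803 + 24
47: 2829553 = 47·60203 + 12
53: 2829553 = 53·53387 + 42
59: 2829553 = 59·47958 + 31
61: 2829553 = 61·46386 + 7
67: 2829553 = 67·42232 + 9
71: 2829553 = 71·39852 + 61
73: 2829553 = 73·38761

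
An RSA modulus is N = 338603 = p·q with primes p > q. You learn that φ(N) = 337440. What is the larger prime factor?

593

φ(n) = (p−1)(q−1) = n − (p+q) + 1, so p + q = 338603 − 337440 + 1 = 1164.
p and q are the roots of t² − 1164t + 338603 = 0.
Discriminant: 1164² − 4·338603 = 1354896 − 1354412 = 484; √484 = 22.
q = (1164 − 22)/2 = 571, p = (1164 + 22)/2 = 593.
Check: 571 · 593 = 338603.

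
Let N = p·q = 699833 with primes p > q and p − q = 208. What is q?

Since p = q + 208, we have 699833 = q(q + 208), so q² + 208q − 699833 = 0.
Discriminant: 208² + 4·699833 = 43264 + 2799332 = 2842596; √2842596 = 1686.
q = (−208 + 1686)/2 = 739, and p = q + 208 = 947.
Check: 739 · 947 = 699833.

739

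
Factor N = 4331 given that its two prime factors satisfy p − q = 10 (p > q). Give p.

Since p = q + 10, we have 4331 = q(q + 10), so q² + 10q − 4331 = 0.
Discriminant: 10² + 4·4331 = 100 + 17324 = 17424; √17424 = 132.
q = (−10 + 132)/2 = 61, and p = q + 10 = 71.
Check: 61 · 71 = 4331.

71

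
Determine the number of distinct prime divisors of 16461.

16461 = 3^2 · 1829
1829 = 31 · 59
16461 = 3^2 · 31 · 59, which has 3 distinct prime factors.

3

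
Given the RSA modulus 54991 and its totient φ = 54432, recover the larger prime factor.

433

φ(n) = (p−1)(q−1) = n − (p+q) + 1, so p + q = 54991 − 54432 + 1 = 560.
p and q are the roots of t² − 560t + 54991 = 0.
Discriminant: 560² − 4·54991 = 313600 − 219964 = 93636; √93636 = 306.
q = (560 − 306)/2 = 127, p = (560 + 306)/2 = 433.
Check: 127 · 433 = 54991.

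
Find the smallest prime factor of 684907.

684907 is odd.
Digit sum 34, not divisible by 3.
Ends in 7: not divisible by 5.
7: 684907 = 7·97843 + 6
11: 684907 = 11·62264 + 3
13: 684907 = 13·52685 + 2
17: 684907 = 17·40288 + 11
19: 684907 = 19·36047 + 14
23: 684907 = 23·29778 + 13
29: 684907 = 29·23617 + 14
31: 684907 = 31·22093 + 24
37: 684907 = 37·18511

37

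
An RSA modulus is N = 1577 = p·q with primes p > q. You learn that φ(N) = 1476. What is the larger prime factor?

φ(n) = (p−1)(q−1) = n − (p+q) + 1, so p + q = 1577 − 1476 + 1 = 102.
p and q are the roots of t² − 102t + 1577 = 0.
Discriminant: 102² − 4·1577 = 10404 − 6308 = 4096; √4096 = 64.
q = (102 − 64)/2 = 19, p = (102 + 64)/2 = 83.
Check: 19 · 83 = 1577.

83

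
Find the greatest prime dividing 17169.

17169 = 3 · 5723
5723 = 59 · 97
97 is prime.
So 17169 = 3 · 59 · 97; the largest prime factor is 97.

97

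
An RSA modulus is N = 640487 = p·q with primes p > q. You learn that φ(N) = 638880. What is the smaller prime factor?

727

φ(n) = (p−1)(q−1) = n − (p+q) + 1, so p + q = 640487 − 638880 + 1 = 1608.
p and q are the roots of t² − 1608t + 640487 = 0.
Discriminant: 1608² − 4·640487 = 2585664 − 2561948 = 23716; √23716 = 154.
q = (1608 − 154)/2 = 727, p = (1608 + 154)/2 = 881.
Check: 727 · 881 = 640487.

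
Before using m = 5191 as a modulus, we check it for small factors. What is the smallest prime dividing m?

5191 is odd.
Digit sum 16, not divisible by 3.
Ends in 1: not divisible by 5.
7: 5191 = 7·741 + 4
11: 5191 = 11·471 + 10
13: 5191 = 13·399 + 4
17: 5191 = 17·305 + 6
19: 5191 = 19·273 + 4
23: 5191 = 23·225 + 16
29: 5191 = 29·179

29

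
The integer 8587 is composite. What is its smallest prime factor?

31

8587 is odd.
Digit sum 28, not divisible by 3.
Ends in 7: not divisible by 5.
7: 8587 = 7·1226 + 5
11: 8587 = 11·780 + 7
13: 8587 = 13·660 + 7
17: 8587 = 17·505 + 2
19: 8587 = 19·451 + 18
23: 8587 = 23·373 + 8
29: 8587 = 29·296 + 3
31: 8587 = 31·277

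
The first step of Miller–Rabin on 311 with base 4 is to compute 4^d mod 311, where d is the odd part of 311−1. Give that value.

311 − 1 = 310 = 2^1 · 155, so d = 155.
4^1 ≡ 4 (mod 311)
4^2 ≡ 4^2 = 16 ≡ 16 (mod 311)
4^4 ≡ 16^2 = 256 ≡ 256 (mod 311)
4^8 ≡ 256^2 = 65536 ≡ 226 (mod 311)
4^16 ≡ 226^2 = 51076 ≡ 72 (mod 311)
4^32 ≡ 72^2 = 5184 ≡ 208 (mod 311)
4^64 ≡ 208^2 = 43264 ≡ 35 (mod 311)
4^128 ≡ 35^2 = 1225 ≡ 292 (mod 311)
155 = 128 + 16 + 8 + 2 + 1 in binary powers of 2.
So 4^155 ≡ 292 · 72 · 226 · 16 · 4 ≡ 1 (mod 311).
Since 4^d ≡ 1 (mod 311), base 4 does not prove 311 composite.

1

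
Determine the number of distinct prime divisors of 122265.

122265 = 3^2 · 13585
13585 = 5 · 2717
2717 = 11 · 247
247 = 13 · 19
122265 = 3^2 · 5 · 11 · 13 · 19, which has 5 distinct prime factors.

5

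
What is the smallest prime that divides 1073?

1073 is odd.
Digit sum 11, not divisible by 3.
Ends in 3: not divisible by 5.
7: 1073 = 7·153 + 2
11: 1073 = 11·97 + 6
13: 1073 = 13·82 + 7
17: 1073 = 17·63 + 2
19: 1073 = 19·56 + 9
23: 1073 = 23·46 + 15
29: 1073 = 29·37

29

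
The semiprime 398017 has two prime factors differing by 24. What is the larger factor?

643

Since p = q + 24, we have 398017 = q(q + 24), so q² + 24q − 398017 = 0.
Discriminant: 24² + 4·398017 = 576 + 1592068 = 1592644; √1592644 = 1262.
q = (−24 + 1262)/2 = 619, and p = q + 24 = 643.
Check: 619 · 643 = 398017.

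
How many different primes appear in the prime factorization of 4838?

3

4838 = 2 · 2419
2419 = 41 · 59
4838 = 2 · 41 · 59, which has 3 distinct prime factors.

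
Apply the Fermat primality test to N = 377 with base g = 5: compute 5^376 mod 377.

5^1 ≡ 5 (mod 377)
5^2 ≡ 5^2 = 25 ≡ 25 (mod 377)
5^4 ≡ 25^2 = 625 ≡ 248 (mod 377)
5^8 ≡ 248^2 = 61504 ≡ 53 (mod 377)
5^16 ≡ 53^2 = 2809 ≡ 170 (mod 377)
5^32 ≡ 170^2 = 28900 ≡ 248 (mod 377)
5^64 ≡ 248^2 = 61504 ≡ 53 (mod 377)
5^128 ≡ 53^2 = 2809 ≡ 170 (mod 377)
5^256 ≡ 170^2 = 28900 ≡ 248 (mod 377)
376 = 256 + 64 + 32 + 16 + 8 in binary powers of 2.
So 5^376 ≡ 248 · 53 · 248 · 170 · 53 ≡ 326 (mod 377).
Since 326 ≠ 1, base 5 is a Fermat witness: 377 is composite.

326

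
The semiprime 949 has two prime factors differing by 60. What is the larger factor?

73

Since p = q + 60, we have 949 = q(q + 60), so q² + 60q − 949 = 0.
Discriminant: 60² + 4·949 = 3600 + 3796 = 7396; √7396 = 86.
q = (−60 + 86)/2 = 13, and p = q + 60 = 73.
Check: 13 · 73 = 949.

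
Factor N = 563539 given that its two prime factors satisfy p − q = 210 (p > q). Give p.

Since p = q + 210, we have 563539 = q(q + 210), so q² + 210q − 563539 = 0.
Discriminant: 210² + 4·563539 = 44100 + 2254156 = 2298256; √2298256 = 1516.
q = (−210 + 1516)/2 = 653, and p = q + 210 = 863.
Check: 653 · 863 = 563539.

863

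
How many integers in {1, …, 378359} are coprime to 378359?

Factor: 378359 = 71 · 73^2.
φ(378359) = (71−1) · 73^1·(73−1) = 70 · 5256 = 367920.

367920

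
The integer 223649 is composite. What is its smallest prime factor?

19

223649 is odd.
Digit sum 26, not divisible by 3.
Ends in 9: not divisible by 5.
7: 223649 = 7·31949 + 6
11: 223649 = 11·20331 + 8
13: 223649 = 13·17203 + 10
17: 223649 = 17·13155 + 14
19: 223649 = 19·11771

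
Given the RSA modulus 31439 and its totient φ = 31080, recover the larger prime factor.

211

φ(n) = (p−1)(q−1) = n − (p+q) + 1, so p + q = 31439 − 31080 + 1 = 360.
p and q are the roots of t² − 360t + 31439 = 0.
Discriminant: 360² − 4·31439 = 129600 − 125756 = 3844; √3844 = 62.
q = (360 − 62)/2 = 149, p = (360 + 62)/2 = 211.
Check: 149 · 211 = 31439.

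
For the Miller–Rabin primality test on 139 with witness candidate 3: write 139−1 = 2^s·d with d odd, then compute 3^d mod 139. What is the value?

139 − 1 = 138 = 2^1 · 69, so d = 69.
3^1 ≡ 3 (mod 139)
3^2 ≡ 3^2 = 9 ≡ 9 (mod 139)
3^4 ≡ 9^2 = 81 ≡ 81 (mod 139)
3^8 ≡ 81^2 = 6561 ≡ 28 (mod 139)
3^16 ≡ 28^2 = 784 ≡ 89 (mod 139)
3^32 ≡ 89^2 = 7921 ≡ 137 (mod 139)
3^64 ≡ 137^2 = 18769 ≡ 4 (mod 139)
69 = 64 + 4 + 1 in binary powers of 2.
So 3^69 ≡ 4 · 81 · 3 ≡ 138 (mod 139).
Since 3^d ≡ 138 (mod 139), base 3 does not prove 139 composite.

138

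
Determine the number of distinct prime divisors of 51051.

51051 = 3 · 17017
17017 = 7 · 2431
2431 = 11 · 221
221 = 13 · 17
51051 = 3 · 7 · 11 · 13 · 17, which has 5 distinct prime factors.

5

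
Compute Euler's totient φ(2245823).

Factor: 2245823 = 107 · 139 · 151.
φ(2245823) = (107−1) · (139−1) · (151−1) = 106 · 138 · 150 = 2194200.

2194200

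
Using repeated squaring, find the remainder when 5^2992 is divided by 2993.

5^1 ≡ 5 (mod 2993)
5^2 ≡ 5^2 = 25 ≡ 25 (mod 2993)
5^4 ≡ 25^2 = 625 ≡ 625 (mod 2993)
5^8 ≡ 625^2 = 390625 ≡ 1535 (mod 2993)
5^16 ≡ 1535^2 = 2356225 ≡ 734 (mod 2993)
5^32 ≡ 734^2 = 538756 ≡ 16 (mod 2993)
5^64 ≡ 16^2 = 256 ≡ 256 (mod 2993)
5^128 ≡ 256^2 = 65536 ≡ 2683 (mod 2993)
5^256 ≡ 2683^2 = 7198489 ≡ 324 (mod 2993)
5^512 ≡ 324^2 = 104976 ≡ 221 (mod 2993)
5^1024 ≡ 221^2 = 48841 ≡ 953 (mod 2993)
5^2048 ≡ 953^2 = 908209 ≡ 1330 (mod 2993)
2992 = 2048 + 512 + 256 + 128 + 32 + 16 in binary powers of 2.
So 5^2992 ≡ 1330 · 221 · 324 · 2683 · 16 · 734 ≡ 1492 (mod 2993).
Since 1492 ≠ 1, base 5 is a Fermat witness: 2993 is composite.

1492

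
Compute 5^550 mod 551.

480

5^1 ≡ 5 (mod 551)
5^2 ≡ 5^2 = 25 ≡ 25 (mod 551)
5^4 ≡ 25^2 = 625 ≡ 74 (mod 551)
5^8 ≡ 74^2 = 5476 ≡ 517 (mod 551)
5^16 ≡ 517^2 = 267289 ≡ 54 (mod 551)
5^32 ≡ 54^2 = 2916 ≡ 161 (mod 551)
5^64 ≡ 161^2 = 25921 ≡ 24 (mod 551)
5^128 ≡ 24^2 = 576 ≡ 25 (mod 551)
5^256 ≡ 25^2 = 625 ≡ 74 (mod 551)
5^512 ≡ 74^2 = 5476 ≡ 517 (mod 551)
550 = 512 + 32 + 4 + 2 in binary powers of 2.
So 5^550 ≡ 517 · 161 · 74 · 25 ≡ 480 (mod 551).
Since 480 ≠ 1, base 5 is a Fermat witness: 551 is composite.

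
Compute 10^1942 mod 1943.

992

10^1 ≡ 10 (mod 1943)
10^2 ≡ 10^2 = 100 ≡ 100 (mod 1943)
10^4 ≡ 100^2 = 10000 ≡ 285 (mod 1943)
10^8 ≡ 285^2 = 81225 ≡ 1562 (mod 1943)
10^16 ≡ 1562^2 = 2439844 ≡ 1379 (mod 1943)
10^32 ≡ 1379^2 = 1901641 ≡ 1387 (mod 1943)
10^64 ≡ 1387^2 = 1923769 ≡ 199 (mod 1943)
10^128 ≡ 199^2 = 39601 ≡ 741 (mod 1943)
10^256 ≡ 741^2 = 549081 ≡ 1155 (mod 1943)
10^512 ≡ 1155^2 = 1334025 ≡ 1127 (mod 1943)
10^1024 ≡ 1127^2 = 1270129 ≡ 1350 (mod 1943)
1942 = 1024 + 512 + 256 + 128 + 16 + 4 + 2 in binary powers of 2.
So 10^1942 ≡ 1350 · 1127 · 1155 · 741 · 1379 · 285 · 100 ≡ 992 (mod 1943).
Since 992 ≠ 1, base 10 is a Fermat witness: 1943 is composite.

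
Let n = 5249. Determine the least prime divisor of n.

29

5249 is odd.
Digit sum 20, not divisible by 3.
Ends in 9: not divisible by 5.
7: 5249 = 7·749 + 6
11: 5249 = 11·477 + 2
13: 5249 = 13·403 + 10
17: 5249 = 17·308 + 13
19: 5249 = 19·276 + 5
23: 5249 = 23·228 + 5
29: 5249 = 29·181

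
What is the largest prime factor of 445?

89

445 = 5 · 89
89 is prime.
So 445 = 5 · 89; the largest prime factor is 89.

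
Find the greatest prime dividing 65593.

65593 = 11 · 5963
5963 = 67 · 89
89 is prime.
So 65593 = 11 · 67 · 89; the largest prime factor is 89.

89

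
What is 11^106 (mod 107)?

11^1 ≡ 11 (mod 107)
11^2 ≡ 11^2 = 121 ≡ 14 (mod 107)
11^4 ≡ 14^2 = 196 ≡ 89 (mod 107)
11^8 ≡ 89^2 = 7921 ≡ 3 (mod 107)
11^16 ≡ 3^2 = 9 ≡ 9 (mod 107)
11^32 ≡ 9^2 = 81 ≡ 81 (mod 107)
11^64 ≡ 81^2 = 6561 ≡ 34 (mod 107)
106 = 64 + 32 + 8 + 2 in binary powers of 2.
So 11^106 ≡ 34 · 81 · 3 · 14 ≡ 1 (mod 107).
Since the result is 1, base 11 gives no evidence that 107 is composite.

1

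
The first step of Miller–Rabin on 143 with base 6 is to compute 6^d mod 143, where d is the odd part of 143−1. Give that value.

50

143 − 1 = 142 = 2^1 · 71, so d = 71.
6^1 ≡ 6 (mod 143)
6^2 ≡ 6^2 = 36 ≡ 36 (mod 143)
6^4 ≡ 36^2 = 1296 ≡ 9 (mod 143)
6^8 ≡ 9^2 = 81 ≡ 81 (mod 143)
6^16 ≡ 81^2 = 6561 ≡ 126 (mod 143)
6^32 ≡ 126^2 = 15876 ≡ 3 (mod 143)
6^64 ≡ 3^2 = 9 ≡ 9 (mod 143)
71 = 64 + 4 + 2 + 1 in binary powers of 2.
So 6^71 ≡ 9 · 9 · 36 · 6 ≡ 50 (mod 143).
Squaring chain: 50; never reaches −1, so base 6 is a Miller–Rabin witness that 143 is composite.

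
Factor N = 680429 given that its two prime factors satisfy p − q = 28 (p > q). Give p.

839

Since p = q + 28, we have 680429 = q(q + 28), so q² + 28q − 680429 = 0.
Discriminant: 28² + 4·680429 = 784 + 2721716 = 2722500; √2722500 = 1650.
q = (−28 + 1650)/2 = 811, and p = q + 28 = 839.
Check: 811 · 839 = 680429.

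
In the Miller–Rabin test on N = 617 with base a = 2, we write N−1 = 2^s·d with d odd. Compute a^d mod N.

617 − 1 = 616 = 2^3 · 77, so d = 77.
2^1 ≡ 2 (mod 617)
2^2 ≡ 2^2 = 4 ≡ 4 (mod 617)
2^4 ≡ 4^2 = 16 ≡ 16 (mod 617)
2^8 ≡ 16^2 = 256 ≡ 256 (mod 617)
2^16 ≡ 256^2 = 65536 ≡ 134 (mod 617)
2^32 ≡ 134^2 = 17956 ≡ 63 (mod 617)
2^64 ≡ 63^2 = 3969 ≡ 267 (mod 617)
77 = 64 + 8 + 4 + 1 in binary powers of 2.
So 2^77 ≡ 267 · 256 · 16 · 2 ≡ 616 (mod 617).
Since 2^d ≡ 616 (mod 617), base 2 does not prove 617 composite.

616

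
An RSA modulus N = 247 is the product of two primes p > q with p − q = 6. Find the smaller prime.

Since p = q + 6, we have 247 = q(q + 6), so q² + 6q − 247 = 0.
Discriminant: 6² + 4·247 = 36 + 988 = 1024; √1024 = 32.
q = (−6 + 32)/2 = 13, and p = q + 6 = 19.
Check: 13 · 19 = 247.

13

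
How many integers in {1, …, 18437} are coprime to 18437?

18156

Factor: 18437 = 103 · 179.
φ(18437) = (103−1) · (179−1) = 102 · 178 = 18156.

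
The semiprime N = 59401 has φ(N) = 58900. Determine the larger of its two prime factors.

311

φ(n) = (p−1)(q−1) = n − (p+q) + 1, so p + q = 59401 − 58900 + 1 = 502.
p and q are the roots of t² − 502t + 59401 = 0.
Discriminant: 502² − 4·59401 = 252004 − 237604 = 14400; √14400 = 120.
q = (502 − 120)/2 = 191, p = (502 + 120)/2 = 311.
Check: 191 · 311 = 59401.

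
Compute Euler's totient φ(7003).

Factor: 7003 = 47 · 149.
φ(7003) = (47−1) · (149−1) = 46 · 148 = 6808.

6808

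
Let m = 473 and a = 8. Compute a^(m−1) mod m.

8^1 ≡ 8 (mod 473)
8^2 ≡ 8^2 = 64 ≡ 64 (mod 473)
8^4 ≡ 64^2 = 4096 ≡ 312 (mod 473)
8^8 ≡ 312^2 = 97344 ≡ 379 (mod 473)
8^16 ≡ 379^2 = 143641 ≡ 322 (mod 473)
8^32 ≡ 322^2 = 103684 ≡ 97 (mod 473)
8^64 ≡ 97^2 = 9409 ≡ 422 (mod 473)
8^128 ≡ 422^2 = 178084 ≡ 236 (mod 473)
8^256 ≡ 236^2 = 55696 ≡ 355 (mod 473)
472 = 256 + 128 + 64 + 16 + 8 in binary powers of 2.
So 8^472 ≡ 355 · 236 · 422 · 322 · 379 ≡ 262 (mod 473).
Since 262 ≠ 1, base 8 is a Fermat witness: 473 is composite.

262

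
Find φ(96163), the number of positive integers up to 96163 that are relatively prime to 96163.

88704

Factor: 96163 = 23 · 37 · 113.
φ(96163) = (23−1) · (37−1) · (113−1) = 22 · 36 · 112 = 88704.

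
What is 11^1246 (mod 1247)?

173

11^1 ≡ 11 (mod 1247)
11^2 ≡ 11^2 = 121 ≡ 121 (mod 1247)
11^4 ≡ 121^2 = 14641 ≡ 924 (mod 1247)
11^8 ≡ 924^2 = 853776 ≡ 828 (mod 1247)
11^16 ≡ 828^2 = 685584 ≡ 981 (mod 1247)
11^32 ≡ 981^2 = 962361 ≡ 924 (mod 1247)
11^64 ≡ 924^2 = 853776 ≡ 828 (mod 1247)
11^128 ≡ 828^2 = 685584 ≡ 981 (mod 1247)
11^256 ≡ 981^2 = 962361 ≡ 924 (mod 1247)
11^512 ≡ 924^2 = 853776 ≡ 828 (mod 1247)
11^1024 ≡ 828^2 = 685584 ≡ 981 (mod 1247)
1246 = 1024 + 128 + 64 + 16 + 8 + 4 + 2 in binary powers of 2.
So 11^1246 ≡ 981 · 981 · 828 · 981 · 828 · 924 · 121 ≡ 173 (mod 1247).
Since 173 ≠ 1, base 11 is a Fermat witness: 1247 is composite.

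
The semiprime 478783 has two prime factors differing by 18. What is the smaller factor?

Since p = q + 18, we have 478783 = q(q + 18), so q² + 18q − 478783 = 0.
Discriminant: 18² + 4·478783 = 324 + 1915132 = 1915456; √1915456 = 1384.
q = (−18 + 1384)/2 = 683, and p = q + 18 = 701.
Check: 683 · 701 = 478783.

683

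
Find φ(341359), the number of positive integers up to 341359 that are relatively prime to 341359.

Factor: 341359 = 29 · 79 · 149.
φ(341359) = (29−1) · (79−1) · (149−1) = 28 · 78 · 148 = 323232.

323232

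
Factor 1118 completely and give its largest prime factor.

43

1118 = 2 · 559
559 = 13 · 43
43 is prime.
So 1118 = 2 · 13 · 43; the largest prime factor is 43.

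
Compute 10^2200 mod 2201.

10^1 ≡ 10 (mod 2201)
10^2 ≡ 10^2 = 100 ≡ 100 (mod 2201)
10^4 ≡ 100^2 = 10000 ≡ 1196 (mod 2201)
10^8 ≡ 1196^2 = 1430416 ≡ 1967 (mod 2201)
10^16 ≡ 1967^2 = 3869089 ≡ 1932 (mod 2201)
10^32 ≡ 1932^2 = 3732624 ≡ 1929 (mod 2201)
10^64 ≡ 1929^2 = 3721041 ≡ 1351 (mod 2201)
10^128 ≡ 1351^2 = 1825201 ≡ 572 (mod 2201)
10^256 ≡ 572^2 = 327184 ≡ 1436 (mod 2201)
10^512 ≡ 1436^2 = 2062096 ≡ 1960 (mod 2201)
10^1024 ≡ 1960^2 = 3841600 ≡ 855 (mod 2201)
10^2048 ≡ 855^2 = 731025 ≡ 293 (mod 2201)
2200 = 2048 + 128 + 16 + 8 in binary powers of 2.
So 10^2200 ≡ 293 · 572 · 1932 · 1967 ≡ 1369 (mod 2201).
Since 1369 ≠ 1, base 10 is a Fermat witness: 2201 is composite.

1369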